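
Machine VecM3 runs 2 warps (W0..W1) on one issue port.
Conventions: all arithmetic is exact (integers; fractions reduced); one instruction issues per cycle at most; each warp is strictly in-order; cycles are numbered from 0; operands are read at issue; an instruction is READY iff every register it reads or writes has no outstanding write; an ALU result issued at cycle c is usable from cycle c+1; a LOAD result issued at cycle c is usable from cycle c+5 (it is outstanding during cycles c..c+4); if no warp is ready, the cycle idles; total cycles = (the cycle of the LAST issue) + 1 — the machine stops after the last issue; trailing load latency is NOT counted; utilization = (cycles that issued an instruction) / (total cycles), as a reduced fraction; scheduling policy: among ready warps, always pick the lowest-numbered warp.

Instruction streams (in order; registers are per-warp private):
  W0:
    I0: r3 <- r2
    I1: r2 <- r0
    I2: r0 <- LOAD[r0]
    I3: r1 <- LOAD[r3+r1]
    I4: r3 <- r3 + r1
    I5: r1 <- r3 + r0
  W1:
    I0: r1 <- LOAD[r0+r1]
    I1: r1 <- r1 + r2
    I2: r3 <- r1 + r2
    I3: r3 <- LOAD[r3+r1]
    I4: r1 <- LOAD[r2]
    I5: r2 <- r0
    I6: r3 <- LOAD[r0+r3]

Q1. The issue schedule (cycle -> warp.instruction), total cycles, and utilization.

cycle 0: W0.I0
cycle 1: W0.I1
cycle 2: W0.I2
cycle 3: W0.I3
cycle 4: W1.I0
cycle 5: idle
cycle 6: idle
cycle 7: idle
cycle 8: W0.I4
cycle 9: W0.I5
cycle 10: W1.I1
cycle 11: W1.I2
cycle 12: W1.I3
cycle 13: W1.I4
cycle 14: W1.I5
cycle 15: idle
cycle 16: idle
cycle 17: W1.I6

Answer: 18 cycles, utilization 13/18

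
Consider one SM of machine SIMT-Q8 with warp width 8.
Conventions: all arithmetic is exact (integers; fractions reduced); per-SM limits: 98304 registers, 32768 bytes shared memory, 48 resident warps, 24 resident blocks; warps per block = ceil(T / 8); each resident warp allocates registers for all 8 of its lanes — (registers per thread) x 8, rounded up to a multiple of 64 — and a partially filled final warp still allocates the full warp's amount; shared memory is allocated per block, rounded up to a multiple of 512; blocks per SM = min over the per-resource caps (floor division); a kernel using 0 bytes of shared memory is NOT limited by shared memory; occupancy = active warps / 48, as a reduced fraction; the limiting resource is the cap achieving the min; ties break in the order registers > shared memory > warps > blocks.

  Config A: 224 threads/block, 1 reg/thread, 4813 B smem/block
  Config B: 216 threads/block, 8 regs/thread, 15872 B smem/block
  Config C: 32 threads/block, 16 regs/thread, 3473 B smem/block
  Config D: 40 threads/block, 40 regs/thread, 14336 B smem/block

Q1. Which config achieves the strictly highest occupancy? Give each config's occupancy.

occupancies: A 7/12, B 9/16, C 3/4, D 5/24

Answer: C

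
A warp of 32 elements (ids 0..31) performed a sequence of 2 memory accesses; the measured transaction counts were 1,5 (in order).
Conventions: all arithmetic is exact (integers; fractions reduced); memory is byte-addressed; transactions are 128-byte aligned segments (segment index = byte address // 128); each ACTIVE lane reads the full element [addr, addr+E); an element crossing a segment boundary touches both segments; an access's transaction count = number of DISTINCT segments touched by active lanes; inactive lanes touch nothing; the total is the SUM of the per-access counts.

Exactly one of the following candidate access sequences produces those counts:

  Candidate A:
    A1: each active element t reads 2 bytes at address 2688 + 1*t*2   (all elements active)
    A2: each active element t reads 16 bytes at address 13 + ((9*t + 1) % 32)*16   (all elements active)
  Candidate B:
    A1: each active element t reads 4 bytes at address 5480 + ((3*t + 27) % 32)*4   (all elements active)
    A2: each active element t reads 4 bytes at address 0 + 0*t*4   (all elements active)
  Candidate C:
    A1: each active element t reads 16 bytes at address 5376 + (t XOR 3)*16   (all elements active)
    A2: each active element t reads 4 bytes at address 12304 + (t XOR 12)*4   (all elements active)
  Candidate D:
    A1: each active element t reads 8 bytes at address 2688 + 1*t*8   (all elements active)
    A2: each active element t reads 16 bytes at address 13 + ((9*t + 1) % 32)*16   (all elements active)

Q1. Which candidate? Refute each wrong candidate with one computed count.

B: A1 gives 2 transactions, not 1
C: A1 gives 4 transactions, not 1
D: A1 gives 2 transactions, not 1
A: all counts match (1,5)

Answer: A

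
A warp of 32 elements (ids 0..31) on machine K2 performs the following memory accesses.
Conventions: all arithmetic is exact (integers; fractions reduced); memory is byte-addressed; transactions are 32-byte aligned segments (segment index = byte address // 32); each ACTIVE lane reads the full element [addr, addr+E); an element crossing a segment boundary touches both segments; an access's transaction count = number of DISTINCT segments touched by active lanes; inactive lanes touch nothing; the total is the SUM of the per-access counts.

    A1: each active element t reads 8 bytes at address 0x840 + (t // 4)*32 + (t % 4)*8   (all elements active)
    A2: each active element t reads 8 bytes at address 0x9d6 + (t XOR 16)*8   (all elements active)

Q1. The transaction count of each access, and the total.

A1: 8 transactions
A2: 9 transactions

Answer: 8,9; total 17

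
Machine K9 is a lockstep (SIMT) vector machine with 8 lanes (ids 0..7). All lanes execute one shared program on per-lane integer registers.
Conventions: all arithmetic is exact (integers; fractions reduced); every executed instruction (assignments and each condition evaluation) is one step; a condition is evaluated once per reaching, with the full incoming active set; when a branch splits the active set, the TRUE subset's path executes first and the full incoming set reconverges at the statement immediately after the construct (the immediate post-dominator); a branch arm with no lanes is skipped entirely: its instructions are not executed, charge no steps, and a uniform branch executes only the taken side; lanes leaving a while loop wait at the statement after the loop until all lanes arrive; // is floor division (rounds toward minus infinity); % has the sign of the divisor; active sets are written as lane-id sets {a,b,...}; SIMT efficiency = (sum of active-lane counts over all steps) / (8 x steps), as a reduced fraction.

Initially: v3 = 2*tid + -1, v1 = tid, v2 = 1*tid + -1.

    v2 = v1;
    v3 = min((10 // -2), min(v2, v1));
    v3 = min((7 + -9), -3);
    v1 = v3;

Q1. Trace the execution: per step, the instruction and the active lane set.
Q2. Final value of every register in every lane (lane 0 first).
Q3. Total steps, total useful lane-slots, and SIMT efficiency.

step 0: v2 <- v1                     {0,1,2,3,4,5,6,7}
step 1: v3 <- min((10 // -2), min(v2, v1)) {0,1,2,3,4,5,6,7}
step 2: v3 <- min((7 + -9), -3)      {0,1,2,3,4,5,6,7}
step 3: v1 <- v3                     {0,1,2,3,4,5,6,7}

Answer: 4 steps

v3: -3,-3,-3,-3,-3,-3,-3,-3
v1: -3,-3,-3,-3,-3,-3,-3,-3
v2: 0,1,2,3,4,5,6,7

steps = 4; useful = 32; efficiency = 32/32 = 1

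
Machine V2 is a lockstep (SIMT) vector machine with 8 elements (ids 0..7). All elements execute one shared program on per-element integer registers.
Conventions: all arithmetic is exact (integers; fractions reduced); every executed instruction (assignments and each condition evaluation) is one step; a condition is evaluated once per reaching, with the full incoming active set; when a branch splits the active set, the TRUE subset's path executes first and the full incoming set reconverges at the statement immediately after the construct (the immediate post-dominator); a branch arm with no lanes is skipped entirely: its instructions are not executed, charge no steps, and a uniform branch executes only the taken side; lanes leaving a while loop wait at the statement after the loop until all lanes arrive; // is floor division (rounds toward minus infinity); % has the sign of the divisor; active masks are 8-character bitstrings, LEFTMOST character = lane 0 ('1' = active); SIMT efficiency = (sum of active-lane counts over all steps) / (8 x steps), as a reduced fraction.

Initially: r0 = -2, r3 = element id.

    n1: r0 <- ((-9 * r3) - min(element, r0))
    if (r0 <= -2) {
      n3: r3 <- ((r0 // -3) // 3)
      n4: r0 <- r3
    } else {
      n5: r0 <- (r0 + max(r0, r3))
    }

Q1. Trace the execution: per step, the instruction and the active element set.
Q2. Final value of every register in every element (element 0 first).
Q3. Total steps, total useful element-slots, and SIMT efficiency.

step 0: r0 <- ((-9 * r3) - min(element, r0)) 11111111
step 1: eval (r0 <= -2)              11111111
step 2: r3 <- ((r0 // -3) // 3)      01111111
step 3: r0 <- r3                     01111111
step 4: r0 <- (r0 + max(r0, r3))     10000000

Answer: 5 steps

r0: 4,0,1,2,3,4,5,6
r3: 0,0,1,2,3,4,5,6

steps = 5; useful = 31; efficiency = 31/40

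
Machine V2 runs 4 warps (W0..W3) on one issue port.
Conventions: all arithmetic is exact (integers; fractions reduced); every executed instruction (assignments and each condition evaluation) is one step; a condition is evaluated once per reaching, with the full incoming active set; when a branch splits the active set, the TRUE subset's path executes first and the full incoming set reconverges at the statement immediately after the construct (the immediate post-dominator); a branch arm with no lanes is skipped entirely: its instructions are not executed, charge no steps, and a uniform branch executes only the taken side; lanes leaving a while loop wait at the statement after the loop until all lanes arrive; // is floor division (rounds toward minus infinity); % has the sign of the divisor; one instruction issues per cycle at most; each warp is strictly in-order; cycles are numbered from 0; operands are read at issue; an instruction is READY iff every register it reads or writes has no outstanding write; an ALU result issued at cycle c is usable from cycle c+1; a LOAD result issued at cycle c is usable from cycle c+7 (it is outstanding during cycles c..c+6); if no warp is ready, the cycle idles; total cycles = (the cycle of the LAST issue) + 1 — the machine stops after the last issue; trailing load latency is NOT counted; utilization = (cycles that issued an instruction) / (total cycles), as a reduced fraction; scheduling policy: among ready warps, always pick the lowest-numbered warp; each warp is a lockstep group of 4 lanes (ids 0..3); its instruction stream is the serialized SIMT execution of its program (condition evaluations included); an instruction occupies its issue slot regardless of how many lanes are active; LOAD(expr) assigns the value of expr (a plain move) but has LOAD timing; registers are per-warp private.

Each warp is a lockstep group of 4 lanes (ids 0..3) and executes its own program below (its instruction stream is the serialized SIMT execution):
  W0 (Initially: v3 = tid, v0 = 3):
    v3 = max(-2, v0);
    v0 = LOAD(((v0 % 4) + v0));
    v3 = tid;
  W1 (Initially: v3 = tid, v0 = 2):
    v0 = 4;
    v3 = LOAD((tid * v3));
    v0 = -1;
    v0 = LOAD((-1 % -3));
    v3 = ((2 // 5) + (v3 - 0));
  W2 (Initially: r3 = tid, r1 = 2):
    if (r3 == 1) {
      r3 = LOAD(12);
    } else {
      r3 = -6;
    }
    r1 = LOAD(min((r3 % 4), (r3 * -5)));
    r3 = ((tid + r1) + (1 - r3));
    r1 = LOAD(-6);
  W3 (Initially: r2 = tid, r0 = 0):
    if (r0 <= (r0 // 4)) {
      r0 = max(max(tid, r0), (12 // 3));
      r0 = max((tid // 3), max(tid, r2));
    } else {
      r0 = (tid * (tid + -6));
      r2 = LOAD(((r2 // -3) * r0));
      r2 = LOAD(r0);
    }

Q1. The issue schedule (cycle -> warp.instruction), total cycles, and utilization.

cycle 0: W0.I0
cycle 1: W0.I1
cycle 2: W0.I2
cycle 3: W1.I0
cycle 4: W1.I1
cycle 5: W1.I2
cycle 6: W1.I3
cycle 7: W2.I0
cycle 8: W2.I1
cycle 9: W3.I0
cycle 10: W3.I1
cycle 11: W1.I4
cycle 12: W3.I2
cycle 13: idle
cycle 14: idle
cycle 15: W2.I2
cycle 16: W2.I3
cycle 17: idle
cycle 18: idle
cycle 19: idle
cycle 20: idle
cycle 21: idle
cycle 22: idle
cycle 23: W2.I4
cycle 24: W2.I5

Answer: 25 cycles, utilization 17/25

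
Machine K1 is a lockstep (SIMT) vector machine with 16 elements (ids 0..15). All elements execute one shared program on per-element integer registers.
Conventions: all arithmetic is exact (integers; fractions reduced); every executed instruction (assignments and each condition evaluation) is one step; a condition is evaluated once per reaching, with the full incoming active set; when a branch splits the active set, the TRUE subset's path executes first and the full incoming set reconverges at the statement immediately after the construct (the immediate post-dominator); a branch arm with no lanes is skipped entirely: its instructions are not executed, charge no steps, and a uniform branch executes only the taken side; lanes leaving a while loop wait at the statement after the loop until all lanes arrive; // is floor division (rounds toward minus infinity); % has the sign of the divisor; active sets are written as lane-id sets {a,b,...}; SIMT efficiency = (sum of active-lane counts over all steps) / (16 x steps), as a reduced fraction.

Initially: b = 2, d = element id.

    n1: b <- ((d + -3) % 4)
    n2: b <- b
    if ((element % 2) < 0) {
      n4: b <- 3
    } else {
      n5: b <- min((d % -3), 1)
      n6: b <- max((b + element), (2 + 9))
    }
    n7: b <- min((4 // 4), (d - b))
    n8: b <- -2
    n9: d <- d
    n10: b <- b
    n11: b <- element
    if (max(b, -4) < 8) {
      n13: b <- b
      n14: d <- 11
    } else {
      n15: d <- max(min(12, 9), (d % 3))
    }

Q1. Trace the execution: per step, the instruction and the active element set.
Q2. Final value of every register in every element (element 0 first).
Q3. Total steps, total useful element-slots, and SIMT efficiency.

step 0: b <- ((d + -3) % 4)          {0,1,2,3,4,5,6,7,8,9,10,11,12,13,14,15}
step 1: b <- b                       {0,1,2,3,4,5,6,7,8,9,10,11,12,13,14,15}
step 2: eval ((element % 2) < 0)     {0,1,2,3,4,5,6,7,8,9,10,11,12,13,14,15}
step 3: b <- min((d % -3), 1)        {0,1,2,3,4,5,6,7,8,9,10,11,12,13,14,15}
step 4: b <- max((b + element), (2 + 9)) {0,1,2,3,4,5,6,7,8,9,10,11,12,13,14,15}
step 5: b <- min((4 // 4), (d - b))  {0,1,2,3,4,5,6,7,8,9,10,11,12,13,14,15}
step 6: b <- -2                      {0,1,2,3,4,5,6,7,8,9,10,11,12,13,14,15}
step 7: d <- d                       {0,1,2,3,4,5,6,7,8,9,10,11,12,13,14,15}
step 8: b <- b                       {0,1,2,3,4,5,6,7,8,9,10,11,12,13,14,15}
step 9: b <- element                 {0,1,2,3,4,5,6,7,8,9,10,11,12,13,14,15}
step 10: eval (max(b, -4) < 8)        {0,1,2,3,4,5,6,7,8,9,10,11,12,13,14,15}
step 11: b <- b                       {0,1,2,3,4,5,6,7}
step 12: d <- 11                      {0,1,2,3,4,5,6,7}
step 13: d <- max(min(12, 9), (d % 3)) {8,9,10,11,12,13,14,15}

Answer: 14 steps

b: 0,1,2,3,4,5,6,7,8,9,10,11,12,13,14,15
d: 11,11,11,11,11,11,11,11,9,9,9,9,9,9,9,9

steps = 14; useful = 200; efficiency = 200/224 = 25/28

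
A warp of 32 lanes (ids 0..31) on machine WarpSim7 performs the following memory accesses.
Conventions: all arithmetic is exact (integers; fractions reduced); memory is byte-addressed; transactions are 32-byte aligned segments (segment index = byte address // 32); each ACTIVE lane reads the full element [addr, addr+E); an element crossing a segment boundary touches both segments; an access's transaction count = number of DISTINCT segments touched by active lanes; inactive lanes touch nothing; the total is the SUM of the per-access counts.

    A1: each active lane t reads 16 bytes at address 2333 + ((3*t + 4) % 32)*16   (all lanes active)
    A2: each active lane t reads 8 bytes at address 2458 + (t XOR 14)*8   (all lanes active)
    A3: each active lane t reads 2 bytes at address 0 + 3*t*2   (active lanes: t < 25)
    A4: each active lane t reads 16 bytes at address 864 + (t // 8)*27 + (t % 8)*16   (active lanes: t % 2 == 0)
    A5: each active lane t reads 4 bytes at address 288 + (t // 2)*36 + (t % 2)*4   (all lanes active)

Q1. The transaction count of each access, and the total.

A1: 17 transactions
A2: 9 transactions
A3: 5 transactions
A4: 7 transactions
A5: 18 transactions

Answer: 17,9,5,7,18; total 56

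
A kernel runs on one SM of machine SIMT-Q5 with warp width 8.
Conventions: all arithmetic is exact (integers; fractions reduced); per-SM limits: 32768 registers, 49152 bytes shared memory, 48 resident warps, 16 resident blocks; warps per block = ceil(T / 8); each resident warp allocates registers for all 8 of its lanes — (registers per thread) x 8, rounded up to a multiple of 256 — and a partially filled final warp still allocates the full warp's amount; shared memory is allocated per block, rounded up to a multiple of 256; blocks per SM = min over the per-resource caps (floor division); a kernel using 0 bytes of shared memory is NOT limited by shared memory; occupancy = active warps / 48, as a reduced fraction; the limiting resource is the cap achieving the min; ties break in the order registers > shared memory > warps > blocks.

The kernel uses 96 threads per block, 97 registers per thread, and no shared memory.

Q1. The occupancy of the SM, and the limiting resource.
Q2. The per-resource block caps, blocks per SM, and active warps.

Answer: occupancy 1/2, limited by registers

registers: 2 blocks
shared memory: no limit (kernel uses none)
warps: 4 blocks
blocks: 16 blocks

Answer: 2 blocks, 24 active warps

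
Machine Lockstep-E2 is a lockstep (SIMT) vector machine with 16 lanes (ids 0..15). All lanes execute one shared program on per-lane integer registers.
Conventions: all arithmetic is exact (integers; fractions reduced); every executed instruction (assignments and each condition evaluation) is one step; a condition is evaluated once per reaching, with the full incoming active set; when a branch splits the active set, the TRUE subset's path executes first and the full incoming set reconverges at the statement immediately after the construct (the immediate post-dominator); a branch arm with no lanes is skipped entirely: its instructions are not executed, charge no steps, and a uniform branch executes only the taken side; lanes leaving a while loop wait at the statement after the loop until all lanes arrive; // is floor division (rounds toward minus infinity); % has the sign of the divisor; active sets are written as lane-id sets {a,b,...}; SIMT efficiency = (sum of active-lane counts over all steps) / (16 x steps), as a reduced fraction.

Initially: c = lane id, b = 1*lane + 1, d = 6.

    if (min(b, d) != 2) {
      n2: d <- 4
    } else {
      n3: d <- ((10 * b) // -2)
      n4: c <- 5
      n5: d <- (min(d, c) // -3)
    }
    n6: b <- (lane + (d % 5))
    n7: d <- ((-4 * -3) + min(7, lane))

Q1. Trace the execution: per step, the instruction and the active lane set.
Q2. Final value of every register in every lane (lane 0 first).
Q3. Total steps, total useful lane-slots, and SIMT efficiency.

step 0: eval (min(b, d) != 2)        {0,1,2,3,4,5,6,7,8,9,10,11,12,13,14,15}
step 1: d <- 4                       {0,2,3,4,5,6,7,8,9,10,11,12,13,14,15}
step 2: d <- ((10 * b) // -2)        {1}
step 3: c <- 5                       {1}
step 4: d <- (min(d, c) // -3)       {1}
step 5: b <- (lane + (d % 5))        {0,1,2,3,4,5,6,7,8,9,10,11,12,13,14,15}
step 6: d <- ((-4 * -3) + min(7, lane)) {0,1,2,3,4,5,6,7,8,9,10,11,12,13,14,15}

Answer: 7 steps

c: 0,5,2,3,4,5,6,7,8,9,10,11,12,13,14,15
b: 4,4,6,7,8,9,10,11,12,13,14,15,16,17,18,19
d: 12,13,14,15,16,17,18,19,19,19,19,19,19,19,19,19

steps = 7; useful = 66; efficiency = 66/112 = 33/56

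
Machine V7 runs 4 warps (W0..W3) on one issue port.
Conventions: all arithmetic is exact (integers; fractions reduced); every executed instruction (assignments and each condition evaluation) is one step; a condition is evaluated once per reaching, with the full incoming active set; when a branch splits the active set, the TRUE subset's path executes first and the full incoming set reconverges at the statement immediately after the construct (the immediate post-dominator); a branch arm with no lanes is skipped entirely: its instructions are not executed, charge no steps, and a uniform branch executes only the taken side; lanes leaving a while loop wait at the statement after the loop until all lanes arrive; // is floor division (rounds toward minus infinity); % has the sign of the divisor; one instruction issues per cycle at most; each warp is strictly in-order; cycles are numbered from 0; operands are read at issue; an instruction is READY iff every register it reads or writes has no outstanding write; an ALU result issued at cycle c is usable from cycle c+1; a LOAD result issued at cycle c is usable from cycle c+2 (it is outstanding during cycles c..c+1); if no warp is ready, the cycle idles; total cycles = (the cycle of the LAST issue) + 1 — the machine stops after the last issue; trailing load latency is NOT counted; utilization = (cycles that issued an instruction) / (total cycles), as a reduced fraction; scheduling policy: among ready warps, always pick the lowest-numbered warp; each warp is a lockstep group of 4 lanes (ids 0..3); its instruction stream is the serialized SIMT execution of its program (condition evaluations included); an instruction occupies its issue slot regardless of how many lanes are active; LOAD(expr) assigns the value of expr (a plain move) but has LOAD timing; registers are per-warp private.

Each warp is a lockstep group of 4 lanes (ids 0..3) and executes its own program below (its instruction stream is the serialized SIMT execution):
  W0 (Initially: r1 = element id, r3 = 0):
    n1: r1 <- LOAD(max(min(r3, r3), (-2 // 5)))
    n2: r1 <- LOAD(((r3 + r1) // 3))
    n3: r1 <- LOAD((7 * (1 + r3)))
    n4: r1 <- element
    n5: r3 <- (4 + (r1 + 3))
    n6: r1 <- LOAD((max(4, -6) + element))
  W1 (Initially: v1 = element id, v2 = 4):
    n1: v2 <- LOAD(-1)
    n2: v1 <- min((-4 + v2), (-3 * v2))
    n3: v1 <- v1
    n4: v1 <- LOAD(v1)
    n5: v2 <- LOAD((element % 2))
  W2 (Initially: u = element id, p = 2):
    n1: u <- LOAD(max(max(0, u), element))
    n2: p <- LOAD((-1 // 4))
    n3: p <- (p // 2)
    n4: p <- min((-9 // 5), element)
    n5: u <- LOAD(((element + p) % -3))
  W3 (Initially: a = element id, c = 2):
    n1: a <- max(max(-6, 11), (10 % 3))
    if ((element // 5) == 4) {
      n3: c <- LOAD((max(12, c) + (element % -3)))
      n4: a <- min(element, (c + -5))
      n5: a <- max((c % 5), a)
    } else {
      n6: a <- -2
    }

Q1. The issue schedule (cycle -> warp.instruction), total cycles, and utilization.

cycle 0: W0.I0
cycle 1: W1.I0
cycle 2: W0.I1
cycle 3: W1.I1
cycle 4: W0.I2
cycle 5: W1.I2
cycle 6: W0.I3
cycle 7: W0.I4
cycle 8: W0.I5
cycle 9: W1.I3
cycle 10: W1.I4
cycle 11: W2.I0
cycle 12: W2.I1
cycle 13: W3.I0
cycle 14: W2.I2
cycle 15: W2.I3
cycle 16: W2.I4
cycle 17: W3.I1
cycle 18: W3.I2

Answer: 19 cycles, utilization 1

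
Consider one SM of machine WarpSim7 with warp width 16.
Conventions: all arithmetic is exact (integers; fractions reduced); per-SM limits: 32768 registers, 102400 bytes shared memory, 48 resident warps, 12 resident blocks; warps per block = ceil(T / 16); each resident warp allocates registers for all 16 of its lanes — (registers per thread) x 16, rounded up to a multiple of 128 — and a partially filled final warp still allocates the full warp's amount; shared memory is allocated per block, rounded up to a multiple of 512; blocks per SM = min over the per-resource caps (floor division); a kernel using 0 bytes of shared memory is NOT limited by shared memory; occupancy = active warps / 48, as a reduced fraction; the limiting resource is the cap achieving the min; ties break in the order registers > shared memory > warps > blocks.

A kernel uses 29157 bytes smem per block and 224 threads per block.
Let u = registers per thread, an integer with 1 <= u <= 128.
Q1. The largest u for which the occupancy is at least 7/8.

Answer: u = 48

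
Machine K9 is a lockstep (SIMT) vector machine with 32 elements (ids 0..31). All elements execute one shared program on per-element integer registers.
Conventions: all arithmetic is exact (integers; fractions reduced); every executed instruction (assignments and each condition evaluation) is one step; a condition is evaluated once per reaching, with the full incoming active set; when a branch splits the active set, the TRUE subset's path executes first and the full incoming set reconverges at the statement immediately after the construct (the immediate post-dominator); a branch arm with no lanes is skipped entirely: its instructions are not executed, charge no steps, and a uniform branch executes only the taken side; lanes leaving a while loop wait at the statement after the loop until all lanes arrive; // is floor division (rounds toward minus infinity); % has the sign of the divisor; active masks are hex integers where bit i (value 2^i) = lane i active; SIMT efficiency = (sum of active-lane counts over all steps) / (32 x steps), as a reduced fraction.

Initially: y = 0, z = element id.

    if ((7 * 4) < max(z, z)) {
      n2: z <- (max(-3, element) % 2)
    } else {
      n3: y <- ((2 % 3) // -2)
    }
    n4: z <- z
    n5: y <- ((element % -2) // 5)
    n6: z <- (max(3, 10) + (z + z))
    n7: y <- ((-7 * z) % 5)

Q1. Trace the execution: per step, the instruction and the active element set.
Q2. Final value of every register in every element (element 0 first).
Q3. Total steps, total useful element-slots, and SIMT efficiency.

step 0: eval ((7 * 4) < max(z, z))   0xffffffff
step 1: z <- (max(-3, element) % 2)  0xe0000000
step 2: y <- ((2 % 3) // -2)         0x1fffffff
step 3: z <- z                       0xffffffff
step 4: y <- ((element % -2) // 5)   0xffffffff
step 5: z <- (max(3, 10) + (z + z))  0xffffffff
step 6: y <- ((-7 * z) % 5)          0xffffffff

Answer: 7 steps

y: 0,1,2,3,4,0,1,2,3,4,0,1,2,3,4,0,1,2,3,4,0,1,2,3,4,0,1,2,3,1,0,1
z: 10,12,14,16,18,20,22,24,26,28,30,32,34,36,38,40,42,44,46,48,50,52,54,56,58,60,62,64,66,12,10,12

steps = 7; useful = 192; efficiency = 192/224 = 6/7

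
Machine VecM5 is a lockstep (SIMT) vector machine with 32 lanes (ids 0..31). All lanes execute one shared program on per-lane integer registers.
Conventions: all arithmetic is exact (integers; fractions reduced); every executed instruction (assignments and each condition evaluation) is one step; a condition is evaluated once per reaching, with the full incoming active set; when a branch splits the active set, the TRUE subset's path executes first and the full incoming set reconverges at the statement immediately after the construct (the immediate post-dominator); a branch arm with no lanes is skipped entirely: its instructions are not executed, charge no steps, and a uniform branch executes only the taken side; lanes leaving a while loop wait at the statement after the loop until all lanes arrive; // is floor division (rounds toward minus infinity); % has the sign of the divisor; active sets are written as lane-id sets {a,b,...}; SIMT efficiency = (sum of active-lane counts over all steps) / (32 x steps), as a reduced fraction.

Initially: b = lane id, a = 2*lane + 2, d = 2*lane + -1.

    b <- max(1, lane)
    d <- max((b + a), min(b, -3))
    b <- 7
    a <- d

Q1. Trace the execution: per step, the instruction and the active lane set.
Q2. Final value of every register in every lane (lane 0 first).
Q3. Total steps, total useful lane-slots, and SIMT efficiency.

step 0: b <- max(1, lane)            {0,1,2,3,4,5,6,7,8,9,10,11,12,13,14,15,16,17,18,19,20,21,22,23,24,25,26,27,28,29,30,31}
step 1: d <- max((b + a), min(b, -3)) {0,1,2,3,4,5,6,7,8,9,10,11,12,13,14,15,16,17,18,19,20,21,22,23,24,25,26,27,28,29,30,31}
step 2: b <- 7                       {0,1,2,3,4,5,6,7,8,9,10,11,12,13,14,15,16,17,18,19,20,21,22,23,24,25,26,27,28,29,30,31}
step 3: a <- d                       {0,1,2,3,4,5,6,7,8,9,10,11,12,13,14,15,16,17,18,19,20,21,22,23,24,25,26,27,28,29,30,31}

Answer: 4 steps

b: 7,7,7,7,7,7,7,7,7,7,7,7,7,7,7,7,7,7,7,7,7,7,7,7,7,7,7,7,7,7,7,7
a: 3,5,8,11,14,17,20,23,26,29,32,35,38,41,44,47,50,53,56,59,62,65,68,71,74,77,80,83,86,89,92,95
d: 3,5,8,11,14,17,20,23,26,29,32,35,38,41,44,47,50,53,56,59,62,65,68,71,74,77,80,83,86,89,92,95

steps = 4; useful = 128; efficiency = 128/128 = 1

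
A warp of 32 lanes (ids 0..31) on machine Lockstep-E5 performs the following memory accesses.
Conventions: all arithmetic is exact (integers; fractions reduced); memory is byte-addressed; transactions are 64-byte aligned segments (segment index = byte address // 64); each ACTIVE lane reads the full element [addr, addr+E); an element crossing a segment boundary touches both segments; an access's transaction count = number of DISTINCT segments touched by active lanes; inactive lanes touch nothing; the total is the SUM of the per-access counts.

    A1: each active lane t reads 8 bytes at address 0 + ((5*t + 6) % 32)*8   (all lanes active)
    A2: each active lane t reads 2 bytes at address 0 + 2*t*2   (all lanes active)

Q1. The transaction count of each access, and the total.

A1: 4 transactions
A2: 2 transactions

Answer: 4,2; total 6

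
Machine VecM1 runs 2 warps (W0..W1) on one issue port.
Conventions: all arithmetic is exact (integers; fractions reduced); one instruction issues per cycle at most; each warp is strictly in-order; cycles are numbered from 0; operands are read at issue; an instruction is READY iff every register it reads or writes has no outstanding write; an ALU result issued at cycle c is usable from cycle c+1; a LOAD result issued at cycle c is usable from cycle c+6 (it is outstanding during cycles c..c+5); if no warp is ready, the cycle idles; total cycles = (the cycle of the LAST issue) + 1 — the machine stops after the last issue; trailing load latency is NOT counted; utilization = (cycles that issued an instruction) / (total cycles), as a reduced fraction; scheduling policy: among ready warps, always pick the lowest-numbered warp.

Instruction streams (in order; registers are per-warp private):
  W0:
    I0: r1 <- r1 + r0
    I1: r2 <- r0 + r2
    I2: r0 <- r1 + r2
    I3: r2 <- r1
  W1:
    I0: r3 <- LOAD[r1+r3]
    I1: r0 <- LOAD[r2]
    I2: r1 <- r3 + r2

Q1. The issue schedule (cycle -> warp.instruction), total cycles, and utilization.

cycle 0: W0.I0
cycle 1: W0.I1
cycle 2: W0.I2
cycle 3: W0.I3
cycle 4: W1.I0
cycle 5: W1.I1
cycle 6: idle
cycle 7: idle
cycle 8: idle
cycle 9: idle
cycle 10: W1.I2

Answer: 11 cycles, utilization 7/11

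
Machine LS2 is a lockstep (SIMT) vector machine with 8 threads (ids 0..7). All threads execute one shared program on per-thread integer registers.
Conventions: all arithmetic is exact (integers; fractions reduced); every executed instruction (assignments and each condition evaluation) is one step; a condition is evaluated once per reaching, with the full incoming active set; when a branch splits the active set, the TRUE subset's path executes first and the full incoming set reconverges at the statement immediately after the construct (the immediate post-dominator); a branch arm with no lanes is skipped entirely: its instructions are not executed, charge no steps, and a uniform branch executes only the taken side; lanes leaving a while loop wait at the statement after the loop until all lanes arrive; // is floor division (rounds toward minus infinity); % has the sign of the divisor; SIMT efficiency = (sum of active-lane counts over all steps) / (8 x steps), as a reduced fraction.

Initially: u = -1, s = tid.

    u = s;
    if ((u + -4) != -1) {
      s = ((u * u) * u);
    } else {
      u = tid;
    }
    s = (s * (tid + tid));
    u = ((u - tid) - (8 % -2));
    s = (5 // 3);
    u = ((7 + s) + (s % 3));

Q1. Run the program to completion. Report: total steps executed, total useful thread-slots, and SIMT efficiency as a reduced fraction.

Answer: 8 steps, 56 useful, 7/8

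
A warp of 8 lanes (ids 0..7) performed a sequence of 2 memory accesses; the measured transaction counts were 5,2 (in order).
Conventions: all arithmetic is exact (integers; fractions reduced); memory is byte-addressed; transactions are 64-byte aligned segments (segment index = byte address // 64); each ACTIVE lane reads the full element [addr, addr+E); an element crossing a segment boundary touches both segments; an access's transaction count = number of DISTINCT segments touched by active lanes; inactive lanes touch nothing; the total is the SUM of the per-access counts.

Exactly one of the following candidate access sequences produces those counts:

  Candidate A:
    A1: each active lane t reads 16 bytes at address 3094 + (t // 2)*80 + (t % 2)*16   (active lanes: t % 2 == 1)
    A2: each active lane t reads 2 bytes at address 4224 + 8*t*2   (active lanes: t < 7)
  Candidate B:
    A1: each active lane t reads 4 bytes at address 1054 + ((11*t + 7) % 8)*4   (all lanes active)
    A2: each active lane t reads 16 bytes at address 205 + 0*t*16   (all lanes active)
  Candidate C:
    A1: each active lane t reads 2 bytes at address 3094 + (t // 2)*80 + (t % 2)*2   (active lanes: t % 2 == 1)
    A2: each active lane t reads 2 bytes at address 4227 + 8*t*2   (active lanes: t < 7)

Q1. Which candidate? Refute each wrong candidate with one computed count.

B: A1 gives 1 transaction, not 5
C: A1 gives 4 transactions, not 5
A: all counts match (5,2)

Answer: A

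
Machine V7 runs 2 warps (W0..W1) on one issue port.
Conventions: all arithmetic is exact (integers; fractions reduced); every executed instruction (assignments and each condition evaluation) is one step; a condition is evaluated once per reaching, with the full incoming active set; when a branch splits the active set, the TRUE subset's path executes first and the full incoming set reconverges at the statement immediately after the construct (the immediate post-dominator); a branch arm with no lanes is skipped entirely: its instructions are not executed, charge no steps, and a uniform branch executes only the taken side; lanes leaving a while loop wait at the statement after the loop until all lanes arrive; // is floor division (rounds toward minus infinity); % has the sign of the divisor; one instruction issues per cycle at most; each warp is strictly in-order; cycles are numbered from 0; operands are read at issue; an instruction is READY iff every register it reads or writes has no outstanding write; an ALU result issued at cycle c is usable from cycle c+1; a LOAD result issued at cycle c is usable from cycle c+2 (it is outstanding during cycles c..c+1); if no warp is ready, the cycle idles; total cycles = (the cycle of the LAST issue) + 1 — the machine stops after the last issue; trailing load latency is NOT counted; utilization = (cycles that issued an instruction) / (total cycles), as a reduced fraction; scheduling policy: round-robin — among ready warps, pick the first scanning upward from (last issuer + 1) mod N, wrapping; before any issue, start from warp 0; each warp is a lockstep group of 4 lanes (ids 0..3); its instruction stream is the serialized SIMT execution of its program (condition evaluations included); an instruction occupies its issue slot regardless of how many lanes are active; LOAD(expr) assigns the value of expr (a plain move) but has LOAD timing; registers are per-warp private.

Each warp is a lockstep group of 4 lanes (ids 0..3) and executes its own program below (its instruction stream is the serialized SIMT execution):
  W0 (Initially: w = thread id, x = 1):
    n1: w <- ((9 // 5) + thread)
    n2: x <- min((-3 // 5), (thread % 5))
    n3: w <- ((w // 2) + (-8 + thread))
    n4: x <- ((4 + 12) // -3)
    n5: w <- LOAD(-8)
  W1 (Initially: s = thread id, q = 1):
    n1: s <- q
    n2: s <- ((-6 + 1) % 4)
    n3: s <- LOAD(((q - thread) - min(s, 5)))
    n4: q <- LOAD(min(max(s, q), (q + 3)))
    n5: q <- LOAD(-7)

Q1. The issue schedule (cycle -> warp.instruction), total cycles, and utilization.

cycle 0: W0.I0
cycle 1: W1.I0
cycle 2: W0.I1
cycle 3: W1.I1
cycle 4: W0.I2
cycle 5: W1.I2
cycle 6: W0.I3
cycle 7: W1.I3
cycle 8: W0.I4
cycle 9: W1.I4

Answer: 10 cycles, utilization 1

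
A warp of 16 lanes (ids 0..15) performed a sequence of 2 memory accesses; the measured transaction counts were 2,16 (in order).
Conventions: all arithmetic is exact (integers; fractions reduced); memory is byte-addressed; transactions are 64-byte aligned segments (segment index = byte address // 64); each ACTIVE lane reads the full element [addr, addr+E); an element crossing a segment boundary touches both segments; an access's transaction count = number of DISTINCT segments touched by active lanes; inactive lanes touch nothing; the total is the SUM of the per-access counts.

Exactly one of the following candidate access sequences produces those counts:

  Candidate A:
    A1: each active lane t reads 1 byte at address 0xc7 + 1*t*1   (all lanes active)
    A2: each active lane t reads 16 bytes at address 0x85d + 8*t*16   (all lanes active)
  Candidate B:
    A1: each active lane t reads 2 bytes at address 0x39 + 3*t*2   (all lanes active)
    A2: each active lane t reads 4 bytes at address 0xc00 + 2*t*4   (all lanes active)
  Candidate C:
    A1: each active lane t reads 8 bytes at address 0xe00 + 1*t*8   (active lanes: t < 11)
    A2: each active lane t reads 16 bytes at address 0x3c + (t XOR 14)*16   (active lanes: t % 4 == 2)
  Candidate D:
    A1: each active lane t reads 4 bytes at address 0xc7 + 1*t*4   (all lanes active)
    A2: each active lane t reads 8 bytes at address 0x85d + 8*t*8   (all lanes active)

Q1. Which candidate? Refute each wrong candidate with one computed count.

A: A1 gives 1 transaction, not 2
B: A1 gives 3 transactions, not 2
C: A2 gives 5 transactions, not 16
D: all counts match (2,16)

Answer: D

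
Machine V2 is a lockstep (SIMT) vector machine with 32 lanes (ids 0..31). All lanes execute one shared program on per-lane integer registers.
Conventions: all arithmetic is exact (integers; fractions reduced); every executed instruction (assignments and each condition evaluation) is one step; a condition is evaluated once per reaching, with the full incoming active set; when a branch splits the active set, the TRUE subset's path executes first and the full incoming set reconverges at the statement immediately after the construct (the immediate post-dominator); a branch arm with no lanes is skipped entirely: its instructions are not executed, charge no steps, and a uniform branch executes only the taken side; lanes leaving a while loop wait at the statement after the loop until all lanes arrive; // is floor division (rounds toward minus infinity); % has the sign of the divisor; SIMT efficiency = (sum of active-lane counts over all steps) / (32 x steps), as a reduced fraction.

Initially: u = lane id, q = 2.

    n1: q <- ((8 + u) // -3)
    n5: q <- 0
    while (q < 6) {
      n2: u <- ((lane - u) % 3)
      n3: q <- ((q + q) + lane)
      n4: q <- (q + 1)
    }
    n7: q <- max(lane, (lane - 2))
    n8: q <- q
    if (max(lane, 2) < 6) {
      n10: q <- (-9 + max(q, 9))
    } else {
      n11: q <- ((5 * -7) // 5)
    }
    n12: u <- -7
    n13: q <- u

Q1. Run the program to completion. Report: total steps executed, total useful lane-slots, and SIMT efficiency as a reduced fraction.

Answer: 22 steps, 440 useful, 5/8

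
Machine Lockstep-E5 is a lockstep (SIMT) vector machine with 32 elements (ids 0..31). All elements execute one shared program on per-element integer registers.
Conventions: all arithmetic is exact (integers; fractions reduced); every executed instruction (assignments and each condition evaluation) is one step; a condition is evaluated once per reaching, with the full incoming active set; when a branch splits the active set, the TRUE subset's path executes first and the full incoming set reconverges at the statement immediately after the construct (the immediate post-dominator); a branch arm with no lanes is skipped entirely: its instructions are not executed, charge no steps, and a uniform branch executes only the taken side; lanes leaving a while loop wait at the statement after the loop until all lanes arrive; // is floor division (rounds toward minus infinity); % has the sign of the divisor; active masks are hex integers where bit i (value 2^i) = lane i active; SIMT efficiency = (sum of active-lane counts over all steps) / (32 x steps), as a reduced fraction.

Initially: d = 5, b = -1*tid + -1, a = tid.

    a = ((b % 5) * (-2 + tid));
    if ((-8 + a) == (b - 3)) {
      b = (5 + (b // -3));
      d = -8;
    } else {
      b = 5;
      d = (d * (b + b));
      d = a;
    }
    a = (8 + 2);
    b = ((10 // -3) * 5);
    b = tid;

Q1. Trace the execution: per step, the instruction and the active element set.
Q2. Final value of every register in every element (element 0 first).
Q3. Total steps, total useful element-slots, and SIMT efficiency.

step 0: a <- ((b % 5) * (-2 + tid))  0xffffffff
step 1: eval ((-8 + a) == (b - 3))   0xffffffff
step 2: b <- (5 + (b // -3))         0x00000018
step 3: d <- -8                      0x00000018
step 4: b <- 5                       0xffffffe7
step 5: d <- (d * (b + b))           0xffffffe7
step 6: d <- a                       0xffffffe7
step 7: a <- (8 + 2)                 0xffffffff
step 8: b <- ((10 // -3) * 5)        0xffffffff
step 9: b <- tid                     0xffffffff

Answer: 10 steps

d: -8,-3,0,-8,-8,12,12,10,6,0,32,27,20,11,0,52,42,30,16,0,72,57,40,21,0,92,72,50,26,0,112,87
b: 0,1,2,3,4,5,6,7,8,9,10,11,12,13,14,15,16,17,18,19,20,21,22,23,24,25,26,27,28,29,30,31
a: 10,10,10,10,10,10,10,10,10,10,10,10,10,10,10,10,10,10,10,10,10,10,10,10,10,10,10,10,10,10,10,10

steps = 10; useful = 254; efficiency = 254/320 = 127/160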